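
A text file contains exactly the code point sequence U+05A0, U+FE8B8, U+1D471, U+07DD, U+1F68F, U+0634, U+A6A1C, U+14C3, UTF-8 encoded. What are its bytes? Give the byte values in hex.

D6 A0 F3 BE A2 B8 F0 9D 91 B1 DF 9D F0 9F 9A 8F D8 B4 F2 A6 A8 9C E1 93 83

U+05A0: 2-byte form → D6 A0.
U+FE8B8: 4-byte form → F3 BE A2 B8.
U+1D471: 4-byte form → F0 9D 91 B1.
U+07DD: 2-byte form → DF 9D.
U+1F68F: 4-byte form → F0 9F 9A 8F.
U+0634: 2-byte form → D8 B4.
U+A6A1C: 4-byte form → F2 A6 A8 9C.
U+14C3: 3-byte form → E1 93 83.
Concatenated (25 bytes): D6 A0 F3 BE A2 B8 F0 9D 91 B1 DF 9D F0 9F 9A 8F D8 B4 F2 A6 A8 9C E1 93 83.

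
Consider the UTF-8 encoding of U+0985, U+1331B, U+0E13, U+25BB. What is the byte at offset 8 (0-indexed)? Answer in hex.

0xB8

U+0985 → 3-byte form E0 A6 85 at offsets 0–2.
U+1331B → 4-byte form F0 93 8C 9B at offsets 3–6.
U+0E13 → 3-byte form E0 B8 93 at offsets 7–9.
Offset 8 falls in char 3's range; it's byte 2 of E0 B8 93 = 0xB8.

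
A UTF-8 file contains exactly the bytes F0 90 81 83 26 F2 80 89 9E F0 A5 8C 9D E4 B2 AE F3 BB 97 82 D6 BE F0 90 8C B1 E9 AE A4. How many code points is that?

9

Byte at offset 0: 0xF0 = 11110000 → 4-byte char (#1). Advance 4.
Byte at offset 4: 0x26 = 00100110 → 1-byte char (#2). Advance 1.
Byte at offset 5: 0xF2 = 11110010 → 4-byte char (#3). Advance 4.
Byte at offset 9: 0xF0 = 11110000 → 4-byte char (#4). Advance 4.
Byte at offset 13: 0xE4 = 11100100 → 3-byte char (#5). Advance 3.
Byte at offset 16: 0xF3 = 11110011 → 4-byte char (#6). Advance 4.
Byte at offset 20: 0xD6 = 11010110 → 2-byte char (#7). Advance 2.
Byte at offset 22: 0xF0 = 11110000 → 4-byte char (#8). Advance 4.
Byte at offset 26: 0xE9 = 11101001 → 3-byte char (#9). Advance 3.
Reached end at offset 29 after 9 code points.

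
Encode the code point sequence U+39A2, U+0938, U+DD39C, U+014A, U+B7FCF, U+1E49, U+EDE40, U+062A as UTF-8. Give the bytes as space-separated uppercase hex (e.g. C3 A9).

U+39A2: 3-byte form → E3 A6 A2.
U+0938: 3-byte form → E0 A4 B8.
U+DD39C: 4-byte form → F3 9D 8E 9C.
U+014A: 2-byte form → C5 8A.
U+B7FCF: 4-byte form → F2 B7 BF 8F.
U+1E49: 3-byte form → E1 B9 89.
U+EDE40: 4-byte form → F3 AD B9 80.
U+062A: 2-byte form → D8 AA.
Concatenated (25 bytes): E3 A6 A2 E0 A4 B8 F3 9D 8E 9C C5 8A F2 B7 BF 8F E1 B9 89 F3 AD B9 80 D8 AA.

E3 A6 A2 E0 A4 B8 F3 9D 8E 9C C5 8A F2 B7 BF 8F E1 B9 89 F3 AD B9 80 D8 AA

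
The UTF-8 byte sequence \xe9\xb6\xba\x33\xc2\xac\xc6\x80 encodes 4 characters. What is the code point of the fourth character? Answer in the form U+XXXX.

Offset 0: leading byte 0xE9 = 11101001 → 3-byte char #1 = E9 B6 BA.
Offset 3: leading byte 0x33 = 00110011 → 1-byte char #2 = 33.
Offset 4: leading byte 0xC2 = 11000010 → 2-byte char #3 = C2 AC.
Offset 6: leading byte 0xC6 = 11000110 → 2-byte char #4 = C6 80.
Leading byte 0xC6 = 11000110 matches 110xxxxx → 2-byte sequence.
Byte 1: 0xC6 = 11000110, payload 00110 (5 bits).
Byte 2: 0x80 = 10000000 (10xxxxxx ✓), payload 000000.
Concatenate: 00110000000 = 0x180 (11 bits → U+0180).

U+0180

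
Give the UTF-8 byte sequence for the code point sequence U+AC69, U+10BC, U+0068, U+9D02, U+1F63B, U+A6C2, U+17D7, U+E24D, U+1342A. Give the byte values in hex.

U+AC69: 3-byte form → EA B1 A9.
U+10BC: 3-byte form → E1 82 BC.
U+0068: 1-byte form → 68.
U+9D02: 3-byte form → E9 B4 82.
U+1F63B: 4-byte form → F0 9F 98 BB.
U+A6C2: 3-byte form → EA 9B 82.
U+17D7: 3-byte form → E1 9F 97.
U+E24D: 3-byte form → EE 89 8D.
U+1342A: 4-byte form → F0 93 90 AA.
Concatenated (27 bytes): EA B1 A9 E1 82 BC 68 E9 B4 82 F0 9F 98 BB EA 9B 82 E1 9F 97 EE 89 8D F0 93 90 AA.

EA B1 A9 E1 82 BC 68 E9 B4 82 F0 9F 98 BB EA 9B 82 E1 9F 97 EE 89 8D F0 93 90 AA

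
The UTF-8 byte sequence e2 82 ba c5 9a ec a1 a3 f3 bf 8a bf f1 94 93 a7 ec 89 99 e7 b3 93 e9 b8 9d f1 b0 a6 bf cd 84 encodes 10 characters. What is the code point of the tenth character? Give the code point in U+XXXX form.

U+0344

Offset 0: leading byte 0xE2 = 11100010 → 3-byte char #1 = E2 82 BA.
Offset 3: leading byte 0xC5 = 11000101 → 2-byte char #2 = C5 9A.
Offset 5: leading byte 0xEC = 11101100 → 3-byte char #3 = EC A1 A3.
Offset 8: leading byte 0xF3 = 11110011 → 4-byte char #4 = F3 BF 8A BF.
Offset 12: leading byte 0xF1 = 11110001 → 4-byte char #5 = F1 94 93 A7.
Offset 16: leading byte 0xEC = 11101100 → 3-byte char #6 = EC 89 99.
Offset 19: leading byte 0xE7 = 11100111 → 3-byte char #7 = E7 B3 93.
Offset 22: leading byte 0xE9 = 11101001 → 3-byte char #8 = E9 B8 9D.
Offset 25: leading byte 0xF1 = 11110001 → 4-byte char #9 = F1 B0 A6 BF.
Offset 29: leading byte 0xCD = 11001101 → 2-byte char #10 = CD 84.
Leading byte 0xCD = 11001101 matches 110xxxxx → 2-byte sequence.
Byte 1: 0xCD = 11001101, payload 01101 (5 bits).
Byte 2: 0x84 = 10000100 (10xxxxxx ✓), payload 000100.
Concatenate: 01101000100 = 0x344 (11 bits → U+0344).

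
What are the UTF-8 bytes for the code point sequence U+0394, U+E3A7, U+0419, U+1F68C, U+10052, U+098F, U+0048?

U+0394: 2-byte form → CE 94.
U+E3A7: 3-byte form → EE 8E A7.
U+0419: 2-byte form → D0 99.
U+1F68C: 4-byte form → F0 9F 9A 8C.
U+10052: 4-byte form → F0 90 81 92.
U+098F: 3-byte form → E0 A6 8F.
U+0048: 1-byte form → 48.
Concatenated (19 bytes): CE 94 EE 8E A7 D0 99 F0 9F 9A 8C F0 90 81 92 E0 A6 8F 48.

CE 94 EE 8E A7 D0 99 F0 9F 9A 8C F0 90 81 92 E0 A6 8F 48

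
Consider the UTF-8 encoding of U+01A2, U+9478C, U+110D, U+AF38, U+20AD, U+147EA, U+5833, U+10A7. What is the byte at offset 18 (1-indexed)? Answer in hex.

1-indexed offset 18 is 0-indexed offset 17.
U+01A2 → 2-byte form C6 A2 at offsets 0–1.
U+9478C → 4-byte form F2 94 9E 8C at offsets 2–5.
U+110D → 3-byte form E1 84 8D at offsets 6–8.
U+AF38 → 3-byte form EA BC B8 at offsets 9–11.
U+20AD → 3-byte form E2 82 AD at offsets 12–14.
U+147EA → 4-byte form F0 94 9F AA at offsets 15–18.
Offset 17 falls in char 6's range; it's byte 3 of F0 94 9F AA = 0x9F.

0x9F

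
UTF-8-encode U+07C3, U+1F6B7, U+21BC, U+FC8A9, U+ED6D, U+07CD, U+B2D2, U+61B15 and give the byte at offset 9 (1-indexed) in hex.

1-indexed offset 9 is 0-indexed offset 8.
U+07C3 → 2-byte form DF 83 at offsets 0–1.
U+1F6B7 → 4-byte form F0 9F 9A B7 at offsets 2–5.
U+21BC → 3-byte form E2 86 BC at offsets 6–8.
Offset 8 falls in char 3's range; it's byte 3 of E2 86 BC = 0xBC.

0xBC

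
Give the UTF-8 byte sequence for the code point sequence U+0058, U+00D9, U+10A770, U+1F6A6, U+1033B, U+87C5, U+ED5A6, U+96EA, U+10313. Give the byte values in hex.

58 C3 99 F4 8A 9D B0 F0 9F 9A A6 F0 90 8C BB E8 9F 85 F3 AD 96 A6 E9 9B AA F0 90 8C 93

U+0058: 1-byte form → 58.
U+00D9: 2-byte form → C3 99.
U+10A770: 4-byte form → F4 8A 9D B0.
U+1F6A6: 4-byte form → F0 9F 9A A6.
U+1033B: 4-byte form → F0 90 8C BB.
U+87C5: 3-byte form → E8 9F 85.
U+ED5A6: 4-byte form → F3 AD 96 A6.
U+96EA: 3-byte form → E9 9B AA.
U+10313: 4-byte form → F0 90 8C 93.
Concatenated (29 bytes): 58 C3 99 F4 8A 9D B0 F0 9F 9A A6 F0 90 8C BB E8 9F 85 F3 AD 96 A6 E9 9B AA F0 90 8C 93.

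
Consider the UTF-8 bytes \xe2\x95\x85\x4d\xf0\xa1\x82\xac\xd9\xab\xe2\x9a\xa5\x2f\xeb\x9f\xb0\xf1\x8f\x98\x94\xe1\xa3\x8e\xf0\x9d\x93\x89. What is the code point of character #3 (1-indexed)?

U+210AC

Offset 0: leading byte 0xE2 = 11100010 → 3-byte char #1 = E2 95 85.
Offset 3: leading byte 0x4D = 01001101 → 1-byte char #2 = 4D.
Offset 4: leading byte 0xF0 = 11110000 → 4-byte char #3 = F0 A1 82 AC.
Leading byte 0xF0 = 11110000 matches 11110xxx → 4-byte sequence.
Byte 1: 0xF0 = 11110000, payload 000 (3 bits).
Byte 2: 0xA1 = 10100001 (10xxxxxx ✓), payload 100001.
Byte 3: 0x82 = 10000010 (10xxxxxx ✓), payload 000010.
Byte 4: 0xAC = 10101100 (10xxxxxx ✓), payload 101100.
Concatenate: 000100001000010101100 = 0x210AC (21 bits → U+210AC).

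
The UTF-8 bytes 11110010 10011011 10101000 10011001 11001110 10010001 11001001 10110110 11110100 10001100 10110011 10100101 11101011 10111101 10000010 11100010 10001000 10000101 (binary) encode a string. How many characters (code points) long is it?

Byte at offset 0: 0xF2 = 11110010 → 4-byte char (#1). Advance 4.
Byte at offset 4: 0xCE = 11001110 → 2-byte char (#2). Advance 2.
Byte at offset 6: 0xC9 = 11001001 → 2-byte char (#3). Advance 2.
Byte at offset 8: 0xF4 = 11110100 → 4-byte char (#4). Advance 4.
Byte at offset 12: 0xEB = 11101011 → 3-byte char (#5). Advance 3.
Byte at offset 15: 0xE2 = 11100010 → 3-byte char (#6). Advance 3.
Reached end at offset 18 after 6 code points.

6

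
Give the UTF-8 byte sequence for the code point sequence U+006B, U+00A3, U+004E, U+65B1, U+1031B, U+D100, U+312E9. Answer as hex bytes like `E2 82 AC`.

U+006B: 1-byte form → 6B.
U+00A3: 2-byte form → C2 A3.
U+004E: 1-byte form → 4E.
U+65B1: 3-byte form → E6 96 B1.
U+1031B: 4-byte form → F0 90 8C 9B.
U+D100: 3-byte form → ED 84 80.
U+312E9: 4-byte form → F0 B1 8B A9.
Concatenated (18 bytes): 6B C2 A3 4E E6 96 B1 F0 90 8C 9B ED 84 80 F0 B1 8B A9.

6B C2 A3 4E E6 96 B1 F0 90 8C 9B ED 84 80 F0 B1 8B A9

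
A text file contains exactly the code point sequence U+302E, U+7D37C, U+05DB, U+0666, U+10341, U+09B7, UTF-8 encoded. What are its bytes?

E3 80 AE F1 BD 8D BC D7 9B D9 A6 F0 90 8D 81 E0 A6 B7

U+302E: 3-byte form → E3 80 AE.
U+7D37C: 4-byte form → F1 BD 8D BC.
U+05DB: 2-byte form → D7 9B.
U+0666: 2-byte form → D9 A6.
U+10341: 4-byte form → F0 90 8D 81.
U+09B7: 3-byte form → E0 A6 B7.
Concatenated (18 bytes): E3 80 AE F1 BD 8D BC D7 9B D9 A6 F0 90 8D 81 E0 A6 B7.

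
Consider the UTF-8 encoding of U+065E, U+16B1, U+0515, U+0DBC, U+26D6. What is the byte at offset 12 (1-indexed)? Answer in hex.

0x9B

1-indexed offset 12 is 0-indexed offset 11.
U+065E → 2-byte form D9 9E at offsets 0–1.
U+16B1 → 3-byte form E1 9A B1 at offsets 2–4.
U+0515 → 2-byte form D4 95 at offsets 5–6.
U+0DBC → 3-byte form E0 B6 BC at offsets 7–9.
U+26D6 → 3-byte form E2 9B 96 at offsets 10–12.
Offset 11 falls in char 5's range; it's byte 2 of E2 9B 96 = 0x9B.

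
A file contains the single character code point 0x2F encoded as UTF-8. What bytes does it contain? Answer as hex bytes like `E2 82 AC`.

2F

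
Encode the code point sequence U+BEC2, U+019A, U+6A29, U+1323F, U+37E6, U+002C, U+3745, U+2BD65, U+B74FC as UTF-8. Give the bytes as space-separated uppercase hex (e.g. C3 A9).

U+BEC2: 3-byte form → EB BB 82.
U+019A: 2-byte form → C6 9A.
U+6A29: 3-byte form → E6 A8 A9.
U+1323F: 4-byte form → F0 93 88 BF.
U+37E6: 3-byte form → E3 9F A6.
U+002C: 1-byte form → 2C.
U+3745: 3-byte form → E3 9D 85.
U+2BD65: 4-byte form → F0 AB B5 A5.
U+B74FC: 4-byte form → F2 B7 93 BC.
Concatenated (27 bytes): EB BB 82 C6 9A E6 A8 A9 F0 93 88 BF E3 9F A6 2C E3 9D 85 F0 AB B5 A5 F2 B7 93 BC.

EB BB 82 C6 9A E6 A8 A9 F0 93 88 BF E3 9F A6 2C E3 9D 85 F0 AB B5 A5 F2 B7 93 BC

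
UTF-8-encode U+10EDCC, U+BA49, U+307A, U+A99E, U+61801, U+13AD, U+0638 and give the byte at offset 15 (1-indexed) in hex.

1-indexed offset 15 is 0-indexed offset 14.
U+10EDCC → 4-byte form F4 8E B7 8C at offsets 0–3.
U+BA49 → 3-byte form EB A9 89 at offsets 4–6.
U+307A → 3-byte form E3 81 BA at offsets 7–9.
U+A99E → 3-byte form EA A6 9E at offsets 10–12.
U+61801 → 4-byte form F1 A1 A0 81 at offsets 13–16.
Offset 14 falls in char 5's range; it's byte 2 of F1 A1 A0 81 = 0xA1.

0xA1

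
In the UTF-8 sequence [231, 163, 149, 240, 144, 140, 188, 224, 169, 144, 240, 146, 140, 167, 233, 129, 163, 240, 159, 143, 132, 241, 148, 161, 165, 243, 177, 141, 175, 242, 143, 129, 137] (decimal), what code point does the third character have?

U+0A50

Offset 0: leading byte 0xE7 = 11100111 → 3-byte char #1 = E7 A3 95.
Offset 3: leading byte 0xF0 = 11110000 → 4-byte char #2 = F0 90 8C BC.
Offset 7: leading byte 0xE0 = 11100000 → 3-byte char #3 = E0 A9 90.
Leading byte 0xE0 = 11100000 matches 1110xxxx → 3-byte sequence.
Byte 1: 0xE0 = 11100000, payload 0000 (4 bits).
Byte 2: 0xA9 = 10101001 (10xxxxxx ✓), payload 101001.
Byte 3: 0x90 = 10010000 (10xxxxxx ✓), payload 010000.
Concatenate: 0000101001010000 = 0xA50 (16 bits → U+0A50).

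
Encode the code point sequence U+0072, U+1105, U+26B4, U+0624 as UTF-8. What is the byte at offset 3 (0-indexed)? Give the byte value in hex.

0x85

U+0072 → 1-byte form 72 at offsets 0–0.
U+1105 → 3-byte form E1 84 85 at offsets 1–3.
Offset 3 falls in char 2's range; it's byte 3 of E1 84 85 = 0x85.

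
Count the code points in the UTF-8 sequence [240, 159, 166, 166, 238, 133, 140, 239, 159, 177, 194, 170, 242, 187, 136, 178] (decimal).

Byte at offset 0: 0xF0 = 11110000 → 4-byte char (#1). Advance 4.
Byte at offset 4: 0xEE = 11101110 → 3-byte char (#2). Advance 3.
Byte at offset 7: 0xEF = 11101111 → 3-byte char (#3). Advance 3.
Byte at offset 10: 0xC2 = 11000010 → 2-byte char (#4). Advance 2.
Byte at offset 12: 0xF2 = 11110010 → 4-byte char (#5). Advance 4.
Reached end at offset 16 after 5 code points.

5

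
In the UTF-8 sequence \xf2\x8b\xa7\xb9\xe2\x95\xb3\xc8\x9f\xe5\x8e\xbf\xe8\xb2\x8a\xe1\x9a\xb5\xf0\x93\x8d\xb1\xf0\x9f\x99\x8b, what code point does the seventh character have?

Offset 0: leading byte 0xF2 = 11110010 → 4-byte char #1 = F2 8B A7 B9.
Offset 4: leading byte 0xE2 = 11100010 → 3-byte char #2 = E2 95 B3.
Offset 7: leading byte 0xC8 = 11001000 → 2-byte char #3 = C8 9F.
Offset 9: leading byte 0xE5 = 11100101 → 3-byte char #4 = E5 8E BF.
Offset 12: leading byte 0xE8 = 11101000 → 3-byte char #5 = E8 B2 8A.
Offset 15: leading byte 0xE1 = 11100001 → 3-byte char #6 = E1 9A B5.
Offset 18: leading byte 0xF0 = 11110000 → 4-byte char #7 = F0 93 8D B1.
Leading byte 0xF0 = 11110000 matches 11110xxx → 4-byte sequence.
Byte 1: 0xF0 = 11110000, payload 000 (3 bits).
Byte 2: 0x93 = 10010011 (10xxxxxx ✓), payload 010011.
Byte 3: 0x8D = 10001101 (10xxxxxx ✓), payload 001101.
Byte 4: 0xB1 = 10110001 (10xxxxxx ✓), payload 110001.
Concatenate: 000010011001101110001 = 0x13371 (21 bits → U+13371).

U+13371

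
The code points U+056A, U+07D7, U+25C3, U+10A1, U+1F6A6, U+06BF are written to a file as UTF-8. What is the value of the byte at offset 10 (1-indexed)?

1-indexed offset 10 is 0-indexed offset 9.
U+056A → 2-byte form D5 AA at offsets 0–1.
U+07D7 → 2-byte form DF 97 at offsets 2–3.
U+25C3 → 3-byte form E2 97 83 at offsets 4–6.
U+10A1 → 3-byte form E1 82 A1 at offsets 7–9.
Offset 9 falls in char 4's range; it's byte 3 of E1 82 A1 = 0xA1.

0xA1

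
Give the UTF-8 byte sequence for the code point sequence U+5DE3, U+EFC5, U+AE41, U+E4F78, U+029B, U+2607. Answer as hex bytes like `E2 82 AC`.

U+5DE3: 3-byte form → E5 B7 A3.
U+EFC5: 3-byte form → EE BF 85.
U+AE41: 3-byte form → EA B9 81.
U+E4F78: 4-byte form → F3 A4 BD B8.
U+029B: 2-byte form → CA 9B.
U+2607: 3-byte form → E2 98 87.
Concatenated (18 bytes): E5 B7 A3 EE BF 85 EA B9 81 F3 A4 BD B8 CA 9B E2 98 87.

E5 B7 A3 EE BF 85 EA B9 81 F3 A4 BD B8 CA 9B E2 98 87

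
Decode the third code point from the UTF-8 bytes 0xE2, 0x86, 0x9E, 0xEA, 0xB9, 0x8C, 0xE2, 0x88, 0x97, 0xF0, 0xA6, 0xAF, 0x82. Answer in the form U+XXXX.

U+2217

Offset 0: leading byte 0xE2 = 11100010 → 3-byte char #1 = E2 86 9E.
Offset 3: leading byte 0xEA = 11101010 → 3-byte char #2 = EA B9 8C.
Offset 6: leading byte 0xE2 = 11100010 → 3-byte char #3 = E2 88 97.
Leading byte 0xE2 = 11100010 matches 1110xxxx → 3-byte sequence.
Byte 1: 0xE2 = 11100010, payload 0010 (4 bits).
Byte 2: 0x88 = 10001000 (10xxxxxx ✓), payload 001000.
Byte 3: 0x97 = 10010111 (10xxxxxx ✓), payload 010111.
Concatenate: 0010001000010111 = 0x2217 (16 bits → U+2217).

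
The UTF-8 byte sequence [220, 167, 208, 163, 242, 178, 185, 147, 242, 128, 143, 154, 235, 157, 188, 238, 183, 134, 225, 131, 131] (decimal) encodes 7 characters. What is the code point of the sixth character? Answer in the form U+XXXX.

Offset 0: leading byte 0xDC = 11011100 → 2-byte char #1 = DC A7.
Offset 2: leading byte 0xD0 = 11010000 → 2-byte char #2 = D0 A3.
Offset 4: leading byte 0xF2 = 11110010 → 4-byte char #3 = F2 B2 B9 93.
Offset 8: leading byte 0xF2 = 11110010 → 4-byte char #4 = F2 80 8F 9A.
Offset 12: leading byte 0xEB = 11101011 → 3-byte char #5 = EB 9D BC.
Offset 15: leading byte 0xEE = 11101110 → 3-byte char #6 = EE B7 86.
Leading byte 0xEE = 11101110 matches 1110xxxx → 3-byte sequence.
Byte 1: 0xEE = 11101110, payload 1110 (4 bits).
Byte 2: 0xB7 = 10110111 (10xxxxxx ✓), payload 110111.
Byte 3: 0x86 = 10000110 (10xxxxxx ✓), payload 000110.
Concatenate: 1110110111000110 = 0xEDC6 (16 bits → U+EDC6).

U+EDC6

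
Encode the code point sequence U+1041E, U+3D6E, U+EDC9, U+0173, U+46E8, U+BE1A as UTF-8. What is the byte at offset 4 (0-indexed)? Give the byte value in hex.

0xE3

U+1041E → 4-byte form F0 90 90 9E at offsets 0–3.
U+3D6E → 3-byte form E3 B5 AE at offsets 4–6.
Offset 4 falls in char 2's range; it's byte 1 of E3 B5 AE = 0xE3.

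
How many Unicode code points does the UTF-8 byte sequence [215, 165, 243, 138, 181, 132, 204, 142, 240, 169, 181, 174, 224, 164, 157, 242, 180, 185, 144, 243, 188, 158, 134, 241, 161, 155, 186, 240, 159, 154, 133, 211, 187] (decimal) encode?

Byte at offset 0: 0xD7 = 11010111 → 2-byte char (#1). Advance 2.
Byte at offset 2: 0xF3 = 11110011 → 4-byte char (#2). Advance 4.
Byte at offset 6: 0xCC = 11001100 → 2-byte char (#3). Advance 2.
Byte at offset 8: 0xF0 = 11110000 → 4-byte char (#4). Advance 4.
Byte at offset 12: 0xE0 = 11100000 → 3-byte char (#5). Advance 3.
Byte at offset 15: 0xF2 = 11110010 → 4-byte char (#6). Advance 4.
Byte at offset 19: 0xF3 = 11110011 → 4-byte char (#7). Advance 4.
Byte at offset 23: 0xF1 = 11110001 → 4-byte char (#8). Advance 4.
Byte at offset 27: 0xF0 = 11110000 → 4-byte char (#9). Advance 4.
Byte at offset 31: 0xD3 = 11010011 → 2-byte char (#10). Advance 2.
Reached end at offset 33 after 10 code points.

10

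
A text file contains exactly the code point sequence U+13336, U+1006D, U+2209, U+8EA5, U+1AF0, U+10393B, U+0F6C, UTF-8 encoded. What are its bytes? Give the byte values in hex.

F0 93 8C B6 F0 90 81 AD E2 88 89 E8 BA A5 E1 AB B0 F4 83 A4 BB E0 BD AC

U+13336: 4-byte form → F0 93 8C B6.
U+1006D: 4-byte form → F0 90 81 AD.
U+2209: 3-byte form → E2 88 89.
U+8EA5: 3-byte form → E8 BA A5.
U+1AF0: 3-byte form → E1 AB B0.
U+10393B: 4-byte form → F4 83 A4 BB.
U+0F6C: 3-byte form → E0 BD AC.
Concatenated (24 bytes): F0 93 8C B6 F0 90 81 AD E2 88 89 E8 BA A5 E1 AB B0 F4 83 A4 BB E0 BD AC.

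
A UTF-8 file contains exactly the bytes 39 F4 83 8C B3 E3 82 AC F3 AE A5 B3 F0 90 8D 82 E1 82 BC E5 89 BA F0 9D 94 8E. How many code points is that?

Byte at offset 0: 0x39 = 00111001 → 1-byte char (#1). Advance 1.
Byte at offset 1: 0xF4 = 11110100 → 4-byte char (#2). Advance 4.
Byte at offset 5: 0xE3 = 11100011 → 3-byte char (#3). Advance 3.
Byte at offset 8: 0xF3 = 11110011 → 4-byte char (#4). Advance 4.
Byte at offset 12: 0xF0 = 11110000 → 4-byte char (#5). Advance 4.
Byte at offset 16: 0xE1 = 11100001 → 3-byte char (#6). Advance 3.
Byte at offset 19: 0xE5 = 11100101 → 3-byte char (#7). Advance 3.
Byte at offset 22: 0xF0 = 11110000 → 4-byte char (#8). Advance 4.
Reached end at offset 26 after 8 code points.

8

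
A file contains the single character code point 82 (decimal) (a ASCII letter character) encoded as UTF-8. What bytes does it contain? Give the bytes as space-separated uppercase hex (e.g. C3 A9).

52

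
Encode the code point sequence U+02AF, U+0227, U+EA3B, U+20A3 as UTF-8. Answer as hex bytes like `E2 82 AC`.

U+02AF: 2-byte form → CA AF.
U+0227: 2-byte form → C8 A7.
U+EA3B: 3-byte form → EE A8 BB.
U+20A3: 3-byte form → E2 82 A3.
Concatenated (10 bytes): CA AF C8 A7 EE A8 BB E2 82 A3.

CA AF C8 A7 EE A8 BB E2 82 A3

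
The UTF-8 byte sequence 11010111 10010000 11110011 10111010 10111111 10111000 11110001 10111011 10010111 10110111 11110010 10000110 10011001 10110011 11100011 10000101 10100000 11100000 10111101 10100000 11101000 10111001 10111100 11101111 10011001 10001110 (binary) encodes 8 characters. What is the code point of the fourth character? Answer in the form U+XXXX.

Offset 0: leading byte 0xD7 = 11010111 → 2-byte char #1 = D7 90.
Offset 2: leading byte 0xF3 = 11110011 → 4-byte char #2 = F3 BA BF B8.
Offset 6: leading byte 0xF1 = 11110001 → 4-byte char #3 = F1 BB 97 B7.
Offset 10: leading byte 0xF2 = 11110010 → 4-byte char #4 = F2 86 99 B3.
Leading byte 0xF2 = 11110010 matches 11110xxx → 4-byte sequence.
Byte 1: 0xF2 = 11110010, payload 010 (3 bits).
Byte 2: 0x86 = 10000110 (10xxxxxx ✓), payload 000110.
Byte 3: 0x99 = 10011001 (10xxxxxx ✓), payload 011001.
Byte 4: 0xB3 = 10110011 (10xxxxxx ✓), payload 110011.
Concatenate: 010000110011001110011 = 0x86673 (21 bits → U+86673).

U+86673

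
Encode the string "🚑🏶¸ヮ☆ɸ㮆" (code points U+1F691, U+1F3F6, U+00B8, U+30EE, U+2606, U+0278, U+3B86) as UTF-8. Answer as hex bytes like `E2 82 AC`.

F0 9F 9A 91 F0 9F 8F B6 C2 B8 E3 83 AE E2 98 86 C9 B8 E3 AE 86

U+1F691: 4-byte form → F0 9F 9A 91.
U+1F3F6: 4-byte form → F0 9F 8F B6.
U+00B8: 2-byte form → C2 B8.
U+30EE: 3-byte form → E3 83 AE.
U+2606: 3-byte form → E2 98 86.
U+0278: 2-byte form → C9 B8.
U+3B86: 3-byte form → E3 AE 86.
Concatenated (21 bytes): F0 9F 9A 91 F0 9F 8F B6 C2 B8 E3 83 AE E2 98 86 C9 B8 E3 AE 86.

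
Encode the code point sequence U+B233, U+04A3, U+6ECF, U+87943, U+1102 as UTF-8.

EB 88 B3 D2 A3 E6 BB 8F F2 87 A5 83 E1 84 82

U+B233: 3-byte form → EB 88 B3.
U+04A3: 2-byte form → D2 A3.
U+6ECF: 3-byte form → E6 BB 8F.
U+87943: 4-byte form → F2 87 A5 83.
U+1102: 3-byte form → E1 84 82.
Concatenated (15 bytes): EB 88 B3 D2 A3 E6 BB 8F F2 87 A5 83 E1 84 82.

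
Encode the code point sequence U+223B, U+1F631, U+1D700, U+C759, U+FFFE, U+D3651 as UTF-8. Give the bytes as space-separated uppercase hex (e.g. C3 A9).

U+223B: 3-byte form → E2 88 BB.
U+1F631: 4-byte form → F0 9F 98 B1.
U+1D700: 4-byte form → F0 9D 9C 80.
U+C759: 3-byte form → EC 9D 99.
U+FFFE: 3-byte form → EF BF BE.
U+D3651: 4-byte form → F3 93 99 91.
Concatenated (21 bytes): E2 88 BB F0 9F 98 B1 F0 9D 9C 80 EC 9D 99 EF BF BE F3 93 99 91.

E2 88 BB F0 9F 98 B1 F0 9D 9C 80 EC 9D 99 EF BF BE F3 93 99 91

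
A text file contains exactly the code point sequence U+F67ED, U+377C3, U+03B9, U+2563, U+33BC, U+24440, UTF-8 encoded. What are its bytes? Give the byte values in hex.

U+F67ED: 4-byte form → F3 B6 9F AD.
U+377C3: 4-byte form → F0 B7 9F 83.
U+03B9: 2-byte form → CE B9.
U+2563: 3-byte form → E2 95 A3.
U+33BC: 3-byte form → E3 8E BC.
U+24440: 4-byte form → F0 A4 91 80.
Concatenated (20 bytes): F3 B6 9F AD F0 B7 9F 83 CE B9 E2 95 A3 E3 8E BC F0 A4 91 80.

F3 B6 9F AD F0 B7 9F 83 CE B9 E2 95 A3 E3 8E BC F0 A4 91 80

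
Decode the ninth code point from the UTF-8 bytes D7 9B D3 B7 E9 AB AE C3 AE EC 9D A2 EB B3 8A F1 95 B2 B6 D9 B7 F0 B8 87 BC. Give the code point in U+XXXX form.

U+381FC

Offset 0: leading byte 0xD7 = 11010111 → 2-byte char #1 = D7 9B.
Offset 2: leading byte 0xD3 = 11010011 → 2-byte char #2 = D3 B7.
Offset 4: leading byte 0xE9 = 11101001 → 3-byte char #3 = E9 AB AE.
Offset 7: leading byte 0xC3 = 11000011 → 2-byte char #4 = C3 AE.
Offset 9: leading byte 0xEC = 11101100 → 3-byte char #5 = EC 9D A2.
Offset 12: leading byte 0xEB = 11101011 → 3-byte char #6 = EB B3 8A.
Offset 15: leading byte 0xF1 = 11110001 → 4-byte char #7 = F1 95 B2 B6.
Offset 19: leading byte 0xD9 = 11011001 → 2-byte char #8 = D9 B7.
Offset 21: leading byte 0xF0 = 11110000 → 4-byte char #9 = F0 B8 87 BC.
Leading byte 0xF0 = 11110000 matches 11110xxx → 4-byte sequence.
Byte 1: 0xF0 = 11110000, payload 000 (3 bits).
Byte 2: 0xB8 = 10111000 (10xxxxxx ✓), payload 111000.
Byte 3: 0x87 = 10000111 (10xxxxxx ✓), payload 000111.
Byte 4: 0xBC = 10111100 (10xxxxxx ✓), payload 111100.
Concatenate: 000111000000111111100 = 0x381FC (21 bits → U+381FC).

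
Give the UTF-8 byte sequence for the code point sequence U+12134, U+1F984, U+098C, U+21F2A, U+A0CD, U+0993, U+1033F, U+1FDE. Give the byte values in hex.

U+12134: 4-byte form → F0 92 84 B4.
U+1F984: 4-byte form → F0 9F A6 84.
U+098C: 3-byte form → E0 A6 8C.
U+21F2A: 4-byte form → F0 A1 BC AA.
U+A0CD: 3-byte form → EA 83 8D.
U+0993: 3-byte form → E0 A6 93.
U+1033F: 4-byte form → F0 90 8C BF.
U+1FDE: 3-byte form → E1 BF 9E.
Concatenated (28 bytes): F0 92 84 B4 F0 9F A6 84 E0 A6 8C F0 A1 BC AA EA 83 8D E0 A6 93 F0 90 8C BF E1 BF 9E.

F0 92 84 B4 F0 9F A6 84 E0 A6 8C F0 A1 BC AA EA 83 8D E0 A6 93 F0 90 8C BF E1 BF 9E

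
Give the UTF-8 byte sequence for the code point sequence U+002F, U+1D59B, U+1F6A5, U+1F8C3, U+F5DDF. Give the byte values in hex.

U+002F: 1-byte form → 2F.
U+1D59B: 4-byte form → F0 9D 96 9B.
U+1F6A5: 4-byte form → F0 9F 9A A5.
U+1F8C3: 4-byte form → F0 9F A3 83.
U+F5DDF: 4-byte form → F3 B5 B7 9F.
Concatenated (17 bytes): 2F F0 9D 96 9B F0 9F 9A A5 F0 9F A3 83 F3 B5 B7 9F.

2F F0 9D 96 9B F0 9F 9A A5 F0 9F A3 83 F3 B5 B7 9F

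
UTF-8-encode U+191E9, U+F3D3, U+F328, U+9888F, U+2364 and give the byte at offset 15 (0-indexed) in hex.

0x8D

U+191E9 → 4-byte form F0 99 87 A9 at offsets 0–3.
U+F3D3 → 3-byte form EF 8F 93 at offsets 4–6.
U+F328 → 3-byte form EF 8C A8 at offsets 7–9.
U+9888F → 4-byte form F2 98 A2 8F at offsets 10–13.
U+2364 → 3-byte form E2 8D A4 at offsets 14–16.
Offset 15 falls in char 5's range; it's byte 2 of E2 8D A4 = 0x8D.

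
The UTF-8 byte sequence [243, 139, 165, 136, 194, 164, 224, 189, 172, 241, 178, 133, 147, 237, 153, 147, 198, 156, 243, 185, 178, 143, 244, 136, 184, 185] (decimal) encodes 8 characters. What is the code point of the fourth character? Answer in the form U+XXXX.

Offset 0: leading byte 0xF3 = 11110011 → 4-byte char #1 = F3 8B A5 88.
Offset 4: leading byte 0xC2 = 11000010 → 2-byte char #2 = C2 A4.
Offset 6: leading byte 0xE0 = 11100000 → 3-byte char #3 = E0 BD AC.
Offset 9: leading byte 0xF1 = 11110001 → 4-byte char #4 = F1 B2 85 93.
Leading byte 0xF1 = 11110001 matches 11110xxx → 4-byte sequence.
Byte 1: 0xF1 = 11110001, payload 001 (3 bits).
Byte 2: 0xB2 = 10110010 (10xxxxxx ✓), payload 110010.
Byte 3: 0x85 = 10000101 (10xxxxxx ✓), payload 000101.
Byte 4: 0x93 = 10010011 (10xxxxxx ✓), payload 010011.
Concatenate: 001110010000101010011 = 0x72153 (21 bits → U+72153).

U+72153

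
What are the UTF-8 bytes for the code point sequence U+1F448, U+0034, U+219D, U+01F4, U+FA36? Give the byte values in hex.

F0 9F 91 88 34 E2 86 9D C7 B4 EF A8 B6

U+1F448: 4-byte form → F0 9F 91 88.
U+0034: 1-byte form → 34.
U+219D: 3-byte form → E2 86 9D.
U+01F4: 2-byte form → C7 B4.
U+FA36: 3-byte form → EF A8 B6.
Concatenated (13 bytes): F0 9F 91 88 34 E2 86 9D C7 B4 EF A8 B6.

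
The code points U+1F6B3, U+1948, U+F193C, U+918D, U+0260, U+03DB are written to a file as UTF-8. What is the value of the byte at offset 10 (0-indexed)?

0xBC

U+1F6B3 → 4-byte form F0 9F 9A B3 at offsets 0–3.
U+1948 → 3-byte form E1 A5 88 at offsets 4–6.
U+F193C → 4-byte form F3 B1 A4 BC at offsets 7–10.
Offset 10 falls in char 3's range; it's byte 4 of F3 B1 A4 BC = 0xBC.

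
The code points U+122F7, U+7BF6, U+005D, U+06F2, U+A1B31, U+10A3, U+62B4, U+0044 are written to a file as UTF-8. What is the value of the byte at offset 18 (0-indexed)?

U+122F7 → 4-byte form F0 92 8B B7 at offsets 0–3.
U+7BF6 → 3-byte form E7 AF B6 at offsets 4–6.
U+005D → 1-byte form 5D at offsets 7–7.
U+06F2 → 2-byte form DB B2 at offsets 8–9.
U+A1B31 → 4-byte form F2 A1 AC B1 at offsets 10–13.
U+10A3 → 3-byte form E1 82 A3 at offsets 14–16.
U+62B4 → 3-byte form E6 8A B4 at offsets 17–19.
Offset 18 falls in char 7's range; it's byte 2 of E6 8A B4 = 0x8A.

0x8A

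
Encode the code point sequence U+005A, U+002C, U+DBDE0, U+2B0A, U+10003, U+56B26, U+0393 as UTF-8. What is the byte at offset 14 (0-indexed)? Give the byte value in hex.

0x96

U+005A → 1-byte form 5A at offsets 0–0.
U+002C → 1-byte form 2C at offsets 1–1.
U+DBDE0 → 4-byte form F3 9B B7 A0 at offsets 2–5.
U+2B0A → 3-byte form E2 AC 8A at offsets 6–8.
U+10003 → 4-byte form F0 90 80 83 at offsets 9–12.
U+56B26 → 4-byte form F1 96 AC A6 at offsets 13–16.
Offset 14 falls in char 6's range; it's byte 2 of F1 96 AC A6 = 0x96.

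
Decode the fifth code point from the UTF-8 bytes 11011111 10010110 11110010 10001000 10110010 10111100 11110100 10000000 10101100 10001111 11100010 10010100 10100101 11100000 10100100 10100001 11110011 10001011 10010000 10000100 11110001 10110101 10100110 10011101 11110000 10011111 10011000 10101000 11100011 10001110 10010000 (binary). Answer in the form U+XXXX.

U+0921

Offset 0: leading byte 0xDF = 11011111 → 2-byte char #1 = DF 96.
Offset 2: leading byte 0xF2 = 11110010 → 4-byte char #2 = F2 88 B2 BC.
Offset 6: leading byte 0xF4 = 11110100 → 4-byte char #3 = F4 80 AC 8F.
Offset 10: leading byte 0xE2 = 11100010 → 3-byte char #4 = E2 94 A5.
Offset 13: leading byte 0xE0 = 11100000 → 3-byte char #5 = E0 A4 A1.
Leading byte 0xE0 = 11100000 matches 1110xxxx → 3-byte sequence.
Byte 1: 0xE0 = 11100000, payload 0000 (4 bits).
Byte 2: 0xA4 = 10100100 (10xxxxxx ✓), payload 100100.
Byte 3: 0xA1 = 10100001 (10xxxxxx ✓), payload 100001.
Concatenate: 0000100100100001 = 0x921 (16 bits → U+0921).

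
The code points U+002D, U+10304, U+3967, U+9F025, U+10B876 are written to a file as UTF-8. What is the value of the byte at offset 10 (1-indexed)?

1-indexed offset 10 is 0-indexed offset 9.
U+002D → 1-byte form 2D at offsets 0–0.
U+10304 → 4-byte form F0 90 8C 84 at offsets 1–4.
U+3967 → 3-byte form E3 A5 A7 at offsets 5–7.
U+9F025 → 4-byte form F2 9F 80 A5 at offsets 8–11.
Offset 9 falls in char 4's range; it's byte 2 of F2 9F 80 A5 = 0x9F.

0x9F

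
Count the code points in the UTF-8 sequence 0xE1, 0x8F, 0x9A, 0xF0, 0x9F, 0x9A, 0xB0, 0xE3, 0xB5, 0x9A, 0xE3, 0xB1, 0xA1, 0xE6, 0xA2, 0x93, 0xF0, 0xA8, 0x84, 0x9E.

6

Byte at offset 0: 0xE1 = 11100001 → 3-byte char (#1). Advance 3.
Byte at offset 3: 0xF0 = 11110000 → 4-byte char (#2). Advance 4.
Byte at offset 7: 0xE3 = 11100011 → 3-byte char (#3). Advance 3.
Byte at offset 10: 0xE3 = 11100011 → 3-byte char (#4). Advance 3.
Byte at offset 13: 0xE6 = 11100110 → 3-byte char (#5). Advance 3.
Byte at offset 16: 0xF0 = 11110000 → 4-byte char (#6). Advance 4.
Reached end at offset 20 after 6 code points.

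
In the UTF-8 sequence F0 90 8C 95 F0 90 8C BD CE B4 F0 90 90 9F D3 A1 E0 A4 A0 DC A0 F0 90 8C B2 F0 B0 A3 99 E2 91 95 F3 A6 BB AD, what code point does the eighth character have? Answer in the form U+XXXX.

U+10332

Offset 0: leading byte 0xF0 = 11110000 → 4-byte char #1 = F0 90 8C 95.
Offset 4: leading byte 0xF0 = 11110000 → 4-byte char #2 = F0 90 8C BD.
Offset 8: leading byte 0xCE = 11001110 → 2-byte char #3 = CE B4.
Offset 10: leading byte 0xF0 = 11110000 → 4-byte char #4 = F0 90 90 9F.
Offset 14: leading byte 0xD3 = 11010011 → 2-byte char #5 = D3 A1.
Offset 16: leading byte 0xE0 = 11100000 → 3-byte char #6 = E0 A4 A0.
Offset 19: leading byte 0xDC = 11011100 → 2-byte char #7 = DC A0.
Offset 21: leading byte 0xF0 = 11110000 → 4-byte char #8 = F0 90 8C B2.
Leading byte 0xF0 = 11110000 matches 11110xxx → 4-byte sequence.
Byte 1: 0xF0 = 11110000, payload 000 (3 bits).
Byte 2: 0x90 = 10010000 (10xxxxxx ✓), payload 010000.
Byte 3: 0x8C = 10001100 (10xxxxxx ✓), payload 001100.
Byte 4: 0xB2 = 10110010 (10xxxxxx ✓), payload 110010.
Concatenate: 000010000001100110010 = 0x10332 (21 bits → U+10332).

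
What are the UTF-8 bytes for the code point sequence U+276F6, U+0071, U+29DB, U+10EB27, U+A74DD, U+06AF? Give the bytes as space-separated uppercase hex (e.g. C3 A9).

F0 A7 9B B6 71 E2 A7 9B F4 8E AC A7 F2 A7 93 9D DA AF

U+276F6: 4-byte form → F0 A7 9B B6.
U+0071: 1-byte form → 71.
U+29DB: 3-byte form → E2 A7 9B.
U+10EB27: 4-byte form → F4 8E AC A7.
U+A74DD: 4-byte form → F2 A7 93 9D.
U+06AF: 2-byte form → DA AF.
Concatenated (18 bytes): F0 A7 9B B6 71 E2 A7 9B F4 8E AC A7 F2 A7 93 9D DA AF.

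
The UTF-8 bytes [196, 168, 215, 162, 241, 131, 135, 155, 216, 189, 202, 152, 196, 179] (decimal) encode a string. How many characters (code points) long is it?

Byte at offset 0: 0xC4 = 11000100 → 2-byte char (#1). Advance 2.
Byte at offset 2: 0xD7 = 11010111 → 2-byte char (#2). Advance 2.
Byte at offset 4: 0xF1 = 11110001 → 4-byte char (#3). Advance 4.
Byte at offset 8: 0xD8 = 11011000 → 2-byte char (#4). Advance 2.
Byte at offset 10: 0xCA = 11001010 → 2-byte char (#5). Advance 2.
Byte at offset 12: 0xC4 = 11000100 → 2-byte char (#6). Advance 2.
Reached end at offset 14 after 6 code points.

6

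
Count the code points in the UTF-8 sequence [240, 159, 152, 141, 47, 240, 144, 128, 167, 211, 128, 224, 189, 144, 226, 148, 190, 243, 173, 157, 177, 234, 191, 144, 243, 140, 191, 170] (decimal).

Byte at offset 0: 0xF0 = 11110000 → 4-byte char (#1). Advance 4.
Byte at offset 4: 0x2F = 00101111 → 1-byte char (#2). Advance 1.
Byte at offset 5: 0xF0 = 11110000 → 4-byte char (#3). Advance 4.
Byte at offset 9: 0xD3 = 11010011 → 2-byte char (#4). Advance 2.
Byte at offset 11: 0xE0 = 11100000 → 3-byte char (#5). Advance 3.
Byte at offset 14: 0xE2 = 11100010 → 3-byte char (#6). Advance 3.
Byte at offset 17: 0xF3 = 11110011 → 4-byte char (#7). Advance 4.
Byte at offset 21: 0xEA = 11101010 → 3-byte char (#8). Advance 3.
Byte at offset 24: 0xF3 = 11110011 → 4-byte char (#9). Advance 4.
Reached end at offset 28 after 9 code points.

9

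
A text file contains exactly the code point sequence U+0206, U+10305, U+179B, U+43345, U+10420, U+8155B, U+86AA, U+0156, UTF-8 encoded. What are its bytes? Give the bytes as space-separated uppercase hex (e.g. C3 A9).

C8 86 F0 90 8C 85 E1 9E 9B F1 83 8D 85 F0 90 90 A0 F2 81 95 9B E8 9A AA C5 96

U+0206: 2-byte form → C8 86.
U+10305: 4-byte form → F0 90 8C 85.
U+179B: 3-byte form → E1 9E 9B.
U+43345: 4-byte form → F1 83 8D 85.
U+10420: 4-byte form → F0 90 90 A0.
U+8155B: 4-byte form → F2 81 95 9B.
U+86AA: 3-byte form → E8 9A AA.
U+0156: 2-byte form → C5 96.
Concatenated (26 bytes): C8 86 F0 90 8C 85 E1 9E 9B F1 83 8D 85 F0 90 90 A0 F2 81 95 9B E8 9A AA C5 96.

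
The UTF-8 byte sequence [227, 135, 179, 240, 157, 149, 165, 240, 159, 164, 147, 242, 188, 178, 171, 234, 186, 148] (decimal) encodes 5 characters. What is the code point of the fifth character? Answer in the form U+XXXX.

U+AE94

Offset 0: leading byte 0xE3 = 11100011 → 3-byte char #1 = E3 87 B3.
Offset 3: leading byte 0xF0 = 11110000 → 4-byte char #2 = F0 9D 95 A5.
Offset 7: leading byte 0xF0 = 11110000 → 4-byte char #3 = F0 9F A4 93.
Offset 11: leading byte 0xF2 = 11110010 → 4-byte char #4 = F2 BC B2 AB.
Offset 15: leading byte 0xEA = 11101010 → 3-byte char #5 = EA BA 94.
Leading byte 0xEA = 11101010 matches 1110xxxx → 3-byte sequence.
Byte 1: 0xEA = 11101010, payload 1010 (4 bits).
Byte 2: 0xBA = 10111010 (10xxxxxx ✓), payload 111010.
Byte 3: 0x94 = 10010100 (10xxxxxx ✓), payload 010100.
Concatenate: 1010111010010100 = 0xAE94 (16 bits → U+AE94).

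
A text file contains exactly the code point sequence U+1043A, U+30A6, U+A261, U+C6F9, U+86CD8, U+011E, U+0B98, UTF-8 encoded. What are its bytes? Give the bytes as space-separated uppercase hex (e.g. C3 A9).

F0 90 90 BA E3 82 A6 EA 89 A1 EC 9B B9 F2 86 B3 98 C4 9E E0 AE 98

U+1043A: 4-byte form → F0 90 90 BA.
U+30A6: 3-byte form → E3 82 A6.
U+A261: 3-byte form → EA 89 A1.
U+C6F9: 3-byte form → EC 9B B9.
U+86CD8: 4-byte form → F2 86 B3 98.
U+011E: 2-byte form → C4 9E.
U+0B98: 3-byte form → E0 AE 98.
Concatenated (22 bytes): F0 90 90 BA E3 82 A6 EA 89 A1 EC 9B B9 F2 86 B3 98 C4 9E E0 AE 98.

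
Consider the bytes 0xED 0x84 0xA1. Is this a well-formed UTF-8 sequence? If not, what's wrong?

Leading byte 0xED = 11101101 → 3-byte form.
Continuation bytes 0x84=10000100, 0xA1=10100001 all match 10xxxxxx.
Decoded value 0xD121 is ≥ 0x800 (shortest form) and not a surrogate.

valid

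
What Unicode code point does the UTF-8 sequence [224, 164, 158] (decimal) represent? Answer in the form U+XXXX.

Leading byte 0xE0 = 11100000 matches 1110xxxx → 3-byte sequence.
Byte 1: 0xE0 = 11100000, payload 0000 (4 bits).
Byte 2: 0xA4 = 10100100 (10xxxxxx ✓), payload 100100.
Byte 3: 0x9E = 10011110 (10xxxxxx ✓), payload 011110.
Concatenate: 0000100100011110 = 0x91E (16 bits → U+091E).

U+091E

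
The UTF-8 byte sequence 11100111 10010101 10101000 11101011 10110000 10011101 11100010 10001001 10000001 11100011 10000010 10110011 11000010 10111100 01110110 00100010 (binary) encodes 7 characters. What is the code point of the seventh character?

Offset 0: leading byte 0xE7 = 11100111 → 3-byte char #1 = E7 95 A8.
Offset 3: leading byte 0xEB = 11101011 → 3-byte char #2 = EB B0 9D.
Offset 6: leading byte 0xE2 = 11100010 → 3-byte char #3 = E2 89 81.
Offset 9: leading byte 0xE3 = 11100011 → 3-byte char #4 = E3 82 B3.
Offset 12: leading byte 0xC2 = 11000010 → 2-byte char #5 = C2 BC.
Offset 14: leading byte 0x76 = 01110110 → 1-byte char #6 = 76.
Offset 15: leading byte 0x22 = 00100010 → 1-byte char #7 = 22.
Leading byte 0x22 = 00100010 matches 0xxxxxxx → 1-byte sequence.
Byte 1: 0x22 = 00100010, payload 0100010 (7 bits).
Concatenate: 0100010 = 0x22 (7 bits → U+0022).

U+0022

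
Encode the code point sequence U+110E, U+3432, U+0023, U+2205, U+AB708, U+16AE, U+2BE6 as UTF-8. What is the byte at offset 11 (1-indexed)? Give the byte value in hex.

0xF2

1-indexed offset 11 is 0-indexed offset 10.
U+110E → 3-byte form E1 84 8E at offsets 0–2.
U+3432 → 3-byte form E3 90 B2 at offsets 3–5.
U+0023 → 1-byte form 23 at offsets 6–6.
U+2205 → 3-byte form E2 88 85 at offsets 7–9.
U+AB708 → 4-byte form F2 AB 9C 88 at offsets 10–13.
Offset 10 falls in char 5's range; it's byte 1 of F2 AB 9C 88 = 0xF2.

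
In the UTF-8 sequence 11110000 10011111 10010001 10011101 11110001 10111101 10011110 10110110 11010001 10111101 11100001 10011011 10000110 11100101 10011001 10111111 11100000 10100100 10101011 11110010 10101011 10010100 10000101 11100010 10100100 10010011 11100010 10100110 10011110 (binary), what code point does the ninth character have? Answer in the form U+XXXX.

Offset 0: leading byte 0xF0 = 11110000 → 4-byte char #1 = F0 9F 91 9D.
Offset 4: leading byte 0xF1 = 11110001 → 4-byte char #2 = F1 BD 9E B6.
Offset 8: leading byte 0xD1 = 11010001 → 2-byte char #3 = D1 BD.
Offset 10: leading byte 0xE1 = 11100001 → 3-byte char #4 = E1 9B 86.
Offset 13: leading byte 0xE5 = 11100101 → 3-byte char #5 = E5 99 BF.
Offset 16: leading byte 0xE0 = 11100000 → 3-byte char #6 = E0 A4 AB.
Offset 19: leading byte 0xF2 = 11110010 → 4-byte char #7 = F2 AB 94 85.
Offset 23: leading byte 0xE2 = 11100010 → 3-byte char #8 = E2 A4 93.
Offset 26: leading byte 0xE2 = 11100010 → 3-byte char #9 = E2 A6 9E.
Leading byte 0xE2 = 11100010 matches 1110xxxx → 3-byte sequence.
Byte 1: 0xE2 = 11100010, payload 0010 (4 bits).
Byte 2: 0xA6 = 10100110 (10xxxxxx ✓), payload 100110.
Byte 3: 0x9E = 10011110 (10xxxxxx ✓), payload 011110.
Concatenate: 0010100110011110 = 0x299E (16 bits → U+299E).

U+299E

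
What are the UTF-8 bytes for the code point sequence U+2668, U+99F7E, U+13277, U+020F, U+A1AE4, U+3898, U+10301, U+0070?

E2 99 A8 F2 99 BD BE F0 93 89 B7 C8 8F F2 A1 AB A4 E3 A2 98 F0 90 8C 81 70

U+2668: 3-byte form → E2 99 A8.
U+99F7E: 4-byte form → F2 99 BD BE.
U+13277: 4-byte form → F0 93 89 B7.
U+020F: 2-byte form → C8 8F.
U+A1AE4: 4-byte form → F2 A1 AB A4.
U+3898: 3-byte form → E3 A2 98.
U+10301: 4-byte form → F0 90 8C 81.
U+0070: 1-byte form → 70.
Concatenated (25 bytes): E2 99 A8 F2 99 BD BE F0 93 89 B7 C8 8F F2 A1 AB A4 E3 A2 98 F0 90 8C 81 70.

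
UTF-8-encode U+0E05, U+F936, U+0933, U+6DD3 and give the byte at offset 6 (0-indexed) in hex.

U+0E05 → 3-byte form E0 B8 85 at offsets 0–2.
U+F936 → 3-byte form EF A4 B6 at offsets 3–5.
U+0933 → 3-byte form E0 A4 B3 at offsets 6–8.
Offset 6 falls in char 3's range; it's byte 1 of E0 A4 B3 = 0xE0.

0xE0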